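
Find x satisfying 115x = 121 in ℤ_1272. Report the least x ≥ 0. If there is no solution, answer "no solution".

355

First find gcd(115, 1272):
1272 = 11×115 + 7
115 = 16×7 + 3
7 = 2×3 + 1
3 = 3×1 + 0
gcd = 1, so a unique solution mod 1272 exists.
Back-substitute for the Bézout coefficients:
1 = 7 − 2·3
1 = −2·115 + 33·7
1 = 33·1272 − 365·115
So 115·(-365) ≡ 1 (mod 1272), giving 115⁻¹ ≡ 907.
x ≡ 115⁻¹·121 ≡ 907·121 ≡ 355 (mod 1272).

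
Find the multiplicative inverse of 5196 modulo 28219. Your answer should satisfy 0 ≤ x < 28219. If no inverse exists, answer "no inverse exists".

Extended Euclidean algorithm:
28219 = 5×5196 + 2239
5196 = 2×2239 + 718
2239 = 3×718 + 85
718 = 8×85 + 38
85 = 2×38 + 9
38 = 4×9 + 2
9 = 4×2 + 1
2 = 2×1 + 0
Since gcd(5196, 28219) = 1, back-substitute to write 1 as a combination:
1 = 9 − 4·2
1 = −4·38 + 17·9
1 = 17·85 − 38·38
1 = −38·718 + 321·85
1 = 321·2239 − 1001·718
1 = −1001·5196 + 2323·2239
1 = 2323·28219 − 12616·5196
Hence 5196⁻¹ ≡ -12616 ≡ 15603 (mod 28219).

15603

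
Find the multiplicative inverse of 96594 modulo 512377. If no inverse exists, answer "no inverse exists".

Apply the Euclidean algorithm to 512377 and 96594:
512377 = 5*96594 + 29407
96594 = 3*29407 + 8373
29407 = 3*8373 + 4288
8373 = 1*4288 + 4085
4288 = 1*4085 + 203
4085 = 20*203 + 25
203 = 8*25 + 3
25 = 8*3 + 1
3 = 3*1 + 0
Since gcd(96594, 512377) = 1, back-substitute to write 1 as a combination:
1 = 25 − 8·3
1 = −8·203 + 65·25
1 = 65·4085 − 1308·203
1 = −1308·4288 + 1373·4085
1 = 1373·8373 − 2681·4288
1 = −2681·29407 + 9416·8373
1 = 9416·96594 − 30929·29407
1 = −30929·512377 + 164061·96594
So 96594·164061 ≡ 1 (mod 512377).

164061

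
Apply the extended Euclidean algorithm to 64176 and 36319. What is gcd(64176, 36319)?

1

Repeated division:
64176 = 1·36319 + 27857
36319 = 1·27857 + 8462
27857 = 3·8462 + 2471
8462 = 3·2471 + 1049
2471 = 2·1049 + 373
1049 = 2·373 + 303
373 = 1·303 + 70
303 = 4·70 + 23
70 = 3·23 + 1
23 = 23·1 + 0
gcd(64176, 36319) = 1.
Express as a combination:
1 = 70 − 3·23
1 = −3·303 + 13·70
1 = 13·373 − 16·303
1 = −16·1049 + 45·373
1 = 45·2471 − 106·1049
1 = −106·8462 + 363·2471
1 = 363·27857 − 1195·8462
1 = −1195·36319 + 1558·27857
1 = 1558·64176 − 2753·36319
So 1 = (1558)·64176 + (-2753)·36319.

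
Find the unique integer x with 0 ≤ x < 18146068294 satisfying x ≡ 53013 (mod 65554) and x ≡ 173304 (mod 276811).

Write x = 53013 + 65554·k. Then 65554·k ≡ 173304 − 53013 ≡ 120291 (mod 276811).
Need 65554⁻¹ mod 276811. Extended Euclid on (276811, 65554):
276811 = 4·65554 + 14595
65554 = 4·14595 + 7174
14595 = 2·7174 + 247
7174 = 29·247 + 11
247 = 22·11 + 5
11 = 2·5 + 1
5 = 5·1 + 0
Back-substitute:
1 = 11 − 2·5
1 = −2·247 + 45·11
1 = 45·7174 − 1307·247
1 = −1307·14595 + 2659·7174
1 = 2659·65554 − 11943·14595
1 = −11943·276811 + 50431·65554
65554⁻¹ ≡ 50431 (mod 276811), so k ≡ 50431·120291 ≡ 82356 (mod 276811).
x = 53013 + 65554·82356 = 5398818237.

5398818237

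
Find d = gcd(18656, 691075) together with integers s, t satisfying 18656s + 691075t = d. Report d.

Repeated division:
691075 = 37*18656 + 803
18656 = 23*803 + 187
803 = 4*187 + 55
187 = 3*55 + 22
55 = 2*22 + 11
22 = 2*11 + 0
gcd(18656, 691075) = 11.
Working backward:
11 = 55 − 2·22
11 = −2·187 + 7·55
11 = 7·803 − 30·187
11 = −30·18656 + 697·803
11 = 697·691075 − 25819·18656
So 11 = (697)·691075 + (-25819)·18656.

11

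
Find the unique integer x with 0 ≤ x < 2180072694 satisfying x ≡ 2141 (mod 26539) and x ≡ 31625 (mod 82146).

2016223049

Write x = 2141 + 26539·k. Then 26539·k ≡ 31625 − 2141 ≡ 29484 (mod 82146).
Need 26539⁻¹ mod 82146. Extended Euclid on (82146, 26539):
82146 = 3*26539 + 2529
26539 = 10*2529 + 1249
2529 = 2*1249 + 31
1249 = 40*31 + 9
31 = 3*9 + 4
9 = 2*4 + 1
4 = 4*1 + 0
Back-substitute:
1 = 9 − 2·4
1 = −2·31 + 7·9
1 = 7·1249 − 282·31
1 = −282·2529 + 571·1249
1 = 571·26539 − 5992·2529
1 = −5992·82146 + 18547·26539
26539⁻¹ ≡ 18547 (mod 82146), so k ≡ 18547·29484 ≡ 75972 (mod 82146).
x = 2141 + 26539·75972 = 2016223049.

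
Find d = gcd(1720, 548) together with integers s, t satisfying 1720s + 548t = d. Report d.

Repeated division:
1720 = 3·548 + 76
548 = 7·76 + 16
76 = 4·16 + 12
16 = 1·12 + 4
12 = 3·4 + 0
gcd(1720, 548) = 4.
Express as a combination:
4 = 16 − 12
4 = −76 + 5·16
4 = 5·548 − 36·76
4 = −36·1720 + 113·548
So 4 = (-36)·1720 + (113)·548.

4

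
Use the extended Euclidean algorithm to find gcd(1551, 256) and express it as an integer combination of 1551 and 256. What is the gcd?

1

Apply Euclid's algorithm to 1551 and 256:
1551 = 6·256 + 15
256 = 17·15 + 1
15 = 15·1 + 0
gcd(1551, 256) = 1.
Working backward:
1 = 256 − 17·15
1 = −17·1551 + 103·256
So 1 = (-17)·1551 + (103)·256.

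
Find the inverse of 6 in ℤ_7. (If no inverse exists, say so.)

6

Run Euclid on (7, 6):
7 = 1·6 + 1
6 = 6·1 + 0
gcd = 1, so the inverse exists. Back-substitute:
1 = 7 − 6
So 6·(-1) ≡ 1 (mod 7), and -1 ≡ 6 (mod 7).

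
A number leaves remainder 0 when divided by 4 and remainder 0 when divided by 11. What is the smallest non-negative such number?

0

Write x = 0 + 4·k. Then 4·k ≡ 0 − 0 ≡ 0 (mod 11).
Need 4⁻¹ mod 11. Extended Euclid on (11, 4):
11 = 2·4 + 3
4 = 1·3 + 1
3 = 3·1 + 0
Back-substitute:
1 = 4 − 3
1 = −11 + 3·4
4⁻¹ ≡ 3 (mod 11), so k ≡ 3·0 ≡ 0 (mod 11).
x = 0 + 4·0 = 0.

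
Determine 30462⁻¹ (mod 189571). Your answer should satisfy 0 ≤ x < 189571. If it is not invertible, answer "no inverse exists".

gcd(189571, 30462) by repeated division:
189571 = 6*30462 + 6799
30462 = 4*6799 + 3266
6799 = 2*3266 + 267
3266 = 12*267 + 62
267 = 4*62 + 19
62 = 3*19 + 5
19 = 3*5 + 4
5 = 1*4 + 1
4 = 4*1 + 0
gcd = 1, so the inverse exists. Back-substitute:
1 = 5 − 4
1 = −19 + 4·5
1 = 4·62 − 13·19
1 = −13·267 + 56·62
1 = 56·3266 − 685·267
1 = −685·6799 + 1426·3266
1 = 1426·30462 − 6389·6799
1 = −6389·189571 + 39760·30462
So 30462·39760 ≡ 1 (mod 189571).

39760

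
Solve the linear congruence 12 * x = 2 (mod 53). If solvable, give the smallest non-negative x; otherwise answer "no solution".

9

First find gcd(12, 53):
53 = 4*12 + 5
12 = 2*5 + 2
5 = 2*2 + 1
2 = 2*1 + 0
gcd = 1, so a unique solution mod 53 exists.
Back-substitute for the Bézout coefficients:
1 = 5 − 2·2
1 = −2·12 + 5·5
1 = 5·53 − 22·12
So 12·(-22) ≡ 1 (mod 53), giving 12⁻¹ ≡ 31.
x ≡ 12⁻¹·2 ≡ 31·2 ≡ 9 (mod 53).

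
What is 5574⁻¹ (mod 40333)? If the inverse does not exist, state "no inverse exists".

19139

gcd(40333, 5574) by repeated division:
40333 = 7×5574 + 1315
5574 = 4×1315 + 314
1315 = 4×314 + 59
314 = 5×59 + 19
59 = 3×19 + 2
19 = 9×2 + 1
2 = 2×1 + 0
Since gcd(5574, 40333) = 1, back-substitute to write 1 as a combination:
1 = 19 − 9·2
1 = −9·59 + 28·19
1 = 28·314 − 149·59
1 = −149·1315 + 624·314
1 = 624·5574 − 2645·1315
1 = −2645·40333 + 19139·5574
So 5574·19139 ≡ 1 (mod 40333).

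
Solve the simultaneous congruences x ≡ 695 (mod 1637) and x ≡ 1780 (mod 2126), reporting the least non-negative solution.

3420388

Write x = 695 + 1637·k. Then 1637·k ≡ 1780 − 695 ≡ 1085 (mod 2126).
Need 1637⁻¹ mod 2126. Extended Euclid on (2126, 1637):
2126 = 1*1637 + 489
1637 = 3*489 + 170
489 = 2*170 + 149
170 = 1*149 + 21
149 = 7*21 + 2
21 = 10*2 + 1
2 = 2*1 + 0
Back-substitute:
1 = 21 − 10·2
1 = −10·149 + 71·21
1 = 71·170 − 81·149
1 = −81·489 + 233·170
1 = 233·1637 − 780·489
1 = −780·2126 + 1013·1637
1637⁻¹ ≡ 1013 (mod 2126), so k ≡ 1013·1085 ≡ 2089 (mod 2126).
x = 695 + 1637·2089 = 3420388.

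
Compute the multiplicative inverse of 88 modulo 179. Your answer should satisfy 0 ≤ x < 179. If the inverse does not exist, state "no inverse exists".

gcd(179, 88) by repeated division:
179 = 2×88 + 3
88 = 29×3 + 1
3 = 3×1 + 0
gcd = 1, so the inverse exists. Back-substitute:
1 = 88 − 29·3
1 = −29·179 + 59·88
So 88·59 ≡ 1 (mod 179).

59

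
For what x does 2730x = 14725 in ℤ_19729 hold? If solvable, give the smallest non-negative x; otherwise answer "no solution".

First find gcd(2730, 19729):
19729 = 7·2730 + 619
2730 = 4·619 + 254
619 = 2·254 + 111
254 = 2·111 + 32
111 = 3·32 + 15
32 = 2·15 + 2
15 = 7·2 + 1
2 = 2·1 + 0
gcd = 1, so a unique solution mod 19729 exists.
Back-substitute for the Bézout coefficients:
1 = 15 − 7·2
1 = −7·32 + 15·15
1 = 15·111 − 52·32
1 = −52·254 + 119·111
1 = 119·619 − 290·254
1 = −290·2730 + 1279·619
1 = 1279·19729 − 9243·2730
So 2730·(-9243) ≡ 1 (mod 19729), giving 2730⁻¹ ≡ 10486.
x ≡ 2730⁻¹·14725 ≡ 10486·14725 ≡ 7196 (mod 19729).

7196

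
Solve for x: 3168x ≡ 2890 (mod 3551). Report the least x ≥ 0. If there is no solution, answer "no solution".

1411

First find gcd(3168, 3551):
3551 = 1*3168 + 383
3168 = 8*383 + 104
383 = 3*104 + 71
104 = 1*71 + 33
71 = 2*33 + 5
33 = 6*5 + 3
5 = 1*3 + 2
3 = 1*2 + 1
2 = 2*1 + 0
gcd = 1, so a unique solution mod 3551 exists.
Back-substitute for the Bézout coefficients:
1 = 3 − 2
1 = −5 + 2·3
1 = 2·33 − 13·5
1 = −13·71 + 28·33
1 = 28·104 − 41·71
1 = −41·383 + 151·104
1 = 151·3168 − 1249·383
1 = −1249·3551 + 1400·3168
So 3168·(1400) ≡ 1 (mod 3551), giving 3168⁻¹ ≡ 1400.
x ≡ 3168⁻¹·2890 ≡ 1400·2890 ≡ 1411 (mod 3551).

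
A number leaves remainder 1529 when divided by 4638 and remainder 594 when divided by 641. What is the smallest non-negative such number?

1193495

Write x = 1529 + 4638·k. Then 4638·k ≡ 594 − 1529 ≡ 347 (mod 641).
Need 4638⁻¹ mod 641. Extended Euclid on (641, 151):
641 = 4·151 + 37
151 = 4·37 + 3
37 = 12·3 + 1
3 = 3·1 + 0
Back-substitute:
1 = 37 − 12·3
1 = −12·151 + 49·37
1 = 49·641 − 208·151
4638⁻¹ ≡ 433 (mod 641), so k ≡ 433·347 ≡ 257 (mod 641).
x = 1529 + 4638·257 = 1193495.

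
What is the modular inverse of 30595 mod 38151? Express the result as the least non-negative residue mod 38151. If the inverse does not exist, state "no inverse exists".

3085

Extended Euclidean algorithm:
38151 = 1×30595 + 7556
30595 = 4×7556 + 371
7556 = 20×371 + 136
371 = 2×136 + 99
136 = 1×99 + 37
99 = 2×37 + 25
37 = 1×25 + 12
25 = 2×12 + 1
12 = 12×1 + 0
gcd = 1, so the inverse exists. Back-substitute:
1 = 25 − 2·12
1 = −2·37 + 3·25
1 = 3·99 − 8·37
1 = −8·136 + 11·99
1 = 11·371 − 30·136
1 = −30·7556 + 611·371
1 = 611·30595 − 2474·7556
1 = −2474·38151 + 3085·30595
So 30595·3085 ≡ 1 (mod 38151).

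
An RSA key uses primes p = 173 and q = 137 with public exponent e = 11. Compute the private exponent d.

φ(n) = (p−1)(q−1) = 172·136 = 23392.
Need d with 11·d ≡ 1 (mod 23392). Apply the extended Euclidean algorithm:
23392 = 2126×11 + 6
11 = 1×6 + 5
6 = 1×5 + 1
5 = 5×1 + 0
Back-substitute:
1 = 6 − 5
1 = −11 + 2·6
1 = 2·23392 − 4253·11
So 11·(-4253) ≡ 1 (mod 23392), hence d ≡ -4253 ≡ 19139 (mod 23392).

19139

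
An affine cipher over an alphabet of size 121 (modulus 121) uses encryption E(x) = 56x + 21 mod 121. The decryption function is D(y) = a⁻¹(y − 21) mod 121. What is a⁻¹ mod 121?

Apply the Euclidean algorithm to 121 and 56:
121 = 2·56 + 9
56 = 6·9 + 2
9 = 4·2 + 1
2 = 2·1 + 0
The gcd is 1. Working backward:
1 = 9 − 4·2
1 = −4·56 + 25·9
1 = 25·121 − 54·56
Thus 56·(-54) ≡ 1 (mod 121); reducing, -54 mod 121 = 67.

67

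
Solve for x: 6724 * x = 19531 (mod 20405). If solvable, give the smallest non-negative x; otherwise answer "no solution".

First find gcd(6724, 20405):
20405 = 3·6724 + 233
6724 = 28·233 + 200
233 = 1·200 + 33
200 = 6·33 + 2
33 = 16·2 + 1
2 = 2·1 + 0
gcd = 1, so a unique solution mod 20405 exists.
Back-substitute for the Bézout coefficients:
1 = 33 − 16·2
1 = −16·200 + 97·33
1 = 97·233 − 113·200
1 = −113·6724 + 3261·233
1 = 3261·20405 − 9896·6724
So 6724·(-9896) ≡ 1 (mod 20405), giving 6724⁻¹ ≡ 10509.
x ≡ 6724⁻¹·19531 ≡ 10509·19531 ≡ 17789 (mod 20405).

17789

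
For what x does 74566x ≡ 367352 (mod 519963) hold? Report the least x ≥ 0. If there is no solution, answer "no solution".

431771

First find gcd(74566, 519963):
519963 = 6×74566 + 72567
74566 = 1×72567 + 1999
72567 = 36×1999 + 603
1999 = 3×603 + 190
603 = 3×190 + 33
190 = 5×33 + 25
33 = 1×25 + 8
25 = 3×8 + 1
8 = 8×1 + 0
gcd = 1, so a unique solution mod 519963 exists.
Back-substitute for the Bézout coefficients:
1 = 25 − 3·8
1 = −3·33 + 4·25
1 = 4·190 − 23·33
1 = −23·603 + 73·190
1 = 73·1999 − 242·603
1 = −242·72567 + 8785·1999
1 = 8785·74566 − 9027·72567
1 = −9027·519963 + 62947·74566
So 74566·(62947) ≡ 1 (mod 519963), giving 74566⁻¹ ≡ 62947.
x ≡ 74566⁻¹·367352 ≡ 62947·367352 ≡ 431771 (mod 519963).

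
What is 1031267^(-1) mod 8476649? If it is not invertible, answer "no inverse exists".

gcd(8476649, 1031267) by repeated division:
8476649 = 8×1031267 + 226513
1031267 = 4×226513 + 125215
226513 = 1×125215 + 101298
125215 = 1×101298 + 23917
101298 = 4×23917 + 5630
23917 = 4×5630 + 1397
5630 = 4×1397 + 42
1397 = 33×42 + 11
42 = 3×11 + 9
11 = 1×9 + 2
9 = 4×2 + 1
2 = 2×1 + 0
Since gcd(1031267, 8476649) = 1, back-substitute to write 1 as a combination:
1 = 9 − 4·2
1 = −4·11 + 5·9
1 = 5·42 − 19·11
1 = −19·1397 + 632·42
1 = 632·5630 − 2547·1397
1 = −2547·23917 + 10820·5630
1 = 10820·101298 − 45827·23917
1 = −45827·125215 + 56647·101298
1 = 56647·226513 − 102474·125215
1 = −102474·1031267 + 466543·226513
1 = 466543·8476649 − 3834818·1031267
So 1031267·(-3834818) ≡ 1 (mod 8476649), and -3834818 ≡ 4641831 (mod 8476649).

4641831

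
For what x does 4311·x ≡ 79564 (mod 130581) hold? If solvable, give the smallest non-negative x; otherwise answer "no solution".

no solution

gcd(4311, 130581):
130581 = 30*4311 + 1251
4311 = 3*1251 + 558
1251 = 2*558 + 135
558 = 4*135 + 18
135 = 7*18 + 9
18 = 2*9 + 0
gcd = 9, but 9 ∤ 79564, so the congruence has no solution.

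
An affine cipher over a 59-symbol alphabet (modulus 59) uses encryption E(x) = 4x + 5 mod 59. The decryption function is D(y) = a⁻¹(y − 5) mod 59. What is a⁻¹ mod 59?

Run Euclid on (59, 4):
59 = 14×4 + 3
4 = 1×3 + 1
3 = 3×1 + 0
gcd = 1, so the inverse exists. Back-substitute:
1 = 4 − 3
1 = −59 + 15·4
So 4·15 ≡ 1 (mod 59).

15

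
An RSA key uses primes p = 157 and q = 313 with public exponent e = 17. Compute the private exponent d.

φ(n) = (p−1)(q−1) = 156·312 = 48672.
Need d with 17·d ≡ 1 (mod 48672). Apply the extended Euclidean algorithm:
48672 = 2863×17 + 1
17 = 17×1 + 0
Back-substitute:
1 = 48672 − 2863·17
So 17·(-2863) ≡ 1 (mod 48672), hence d ≡ -2863 ≡ 45809 (mod 48672).

45809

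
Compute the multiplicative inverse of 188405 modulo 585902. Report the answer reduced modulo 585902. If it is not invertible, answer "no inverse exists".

551887

Run Euclid on (585902, 188405):
585902 = 3*188405 + 20687
188405 = 9*20687 + 2222
20687 = 9*2222 + 689
2222 = 3*689 + 155
689 = 4*155 + 69
155 = 2*69 + 17
69 = 4*17 + 1
17 = 17*1 + 0
The gcd is 1. Working backward:
1 = 69 − 4·17
1 = −4·155 + 9·69
1 = 9·689 − 40·155
1 = −40·2222 + 129·689
1 = 129·20687 − 1201·2222
1 = −1201·188405 + 10938·20687
1 = 10938·585902 − 34015·188405
Hence 188405⁻¹ ≡ -34015 ≡ 551887 (mod 585902).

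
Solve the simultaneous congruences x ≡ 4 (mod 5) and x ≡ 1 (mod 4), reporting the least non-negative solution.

9

Write x = 4 + 5·k. Then 5·k ≡ 1 − 4 ≡ 1 (mod 4).
Need 5⁻¹ mod 4. Extended Euclid on (4, 1):
4 = 4×1 + 0
5⁻¹ ≡ 1 (mod 4), so k ≡ 1·1 ≡ 1 (mod 4).
x = 4 + 5·1 = 9.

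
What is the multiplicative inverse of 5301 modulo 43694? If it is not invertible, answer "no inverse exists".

18925

Apply the Euclidean algorithm to 43694 and 5301:
43694 = 8×5301 + 1286
5301 = 4×1286 + 157
1286 = 8×157 + 30
157 = 5×30 + 7
30 = 4×7 + 2
7 = 3×2 + 1
2 = 2×1 + 0
Since gcd(5301, 43694) = 1, back-substitute to write 1 as a combination:
1 = 7 − 3·2
1 = −3·30 + 13·7
1 = 13·157 − 68·30
1 = −68·1286 + 557·157
1 = 557·5301 − 2296·1286
1 = −2296·43694 + 18925·5301
So 5301·18925 ≡ 1 (mod 43694).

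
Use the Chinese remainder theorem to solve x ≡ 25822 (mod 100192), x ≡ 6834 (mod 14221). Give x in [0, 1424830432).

Write x = 25822 + 100192·k. Then 100192·k ≡ 6834 − 25822 ≡ 9454 (mod 14221).
Need 100192⁻¹ mod 14221. Extended Euclid on (14221, 645):
14221 = 22*645 + 31
645 = 20*31 + 25
31 = 1*25 + 6
25 = 4*6 + 1
6 = 6*1 + 0
Back-substitute:
1 = 25 − 4·6
1 = −4·31 + 5·25
1 = 5·645 − 104·31
1 = −104·14221 + 2293·645
100192⁻¹ ≡ 2293 (mod 14221), so k ≡ 2293·9454 ≡ 5218 (mod 14221).
x = 25822 + 100192·5218 = 522827678.

522827678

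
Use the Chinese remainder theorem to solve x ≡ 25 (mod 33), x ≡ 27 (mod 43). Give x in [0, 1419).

586

Write x = 25 + 33·k. Then 33·k ≡ 27 − 25 ≡ 2 (mod 43).
Need 33⁻¹ mod 43. Extended Euclid on (43, 33):
43 = 1*33 + 10
33 = 3*10 + 3
10 = 3*3 + 1
3 = 3*1 + 0
Back-substitute:
1 = 10 − 3·3
1 = −3·33 + 10·10
1 = 10·43 − 13·33
33⁻¹ ≡ 30 (mod 43), so k ≡ 30·2 ≡ 17 (mod 43).
x = 25 + 33·17 = 586.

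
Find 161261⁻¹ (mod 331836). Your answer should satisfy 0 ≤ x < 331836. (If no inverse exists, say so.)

gcd(331836, 161261) by repeated division:
331836 = 2·161261 + 9314
161261 = 17·9314 + 2923
9314 = 3·2923 + 545
2923 = 5·545 + 198
545 = 2·198 + 149
198 = 1·149 + 49
149 = 3·49 + 2
49 = 24·2 + 1
2 = 2·1 + 0
The gcd is 1. Working backward:
1 = 49 − 24·2
1 = −24·149 + 73·49
1 = 73·198 − 97·149
1 = −97·545 + 267·198
1 = 267·2923 − 1432·545
1 = −1432·9314 + 4563·2923
1 = 4563·161261 − 79003·9314
1 = −79003·331836 + 162569·161261
So 161261·162569 ≡ 1 (mod 331836).

162569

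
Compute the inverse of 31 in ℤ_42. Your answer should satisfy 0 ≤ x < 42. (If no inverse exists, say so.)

19

Run Euclid on (42, 31):
42 = 1*31 + 11
31 = 2*11 + 9
11 = 1*9 + 2
9 = 4*2 + 1
2 = 2*1 + 0
The gcd is 1. Working backward:
1 = 9 − 4·2
1 = −4·11 + 5·9
1 = 5·31 − 14·11
1 = −14·42 + 19·31
So 31·19 ≡ 1 (mod 42).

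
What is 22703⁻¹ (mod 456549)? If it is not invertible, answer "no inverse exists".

Apply the Euclidean algorithm to 456549 and 22703:
456549 = 20×22703 + 2489
22703 = 9×2489 + 302
2489 = 8×302 + 73
302 = 4×73 + 10
73 = 7×10 + 3
10 = 3×3 + 1
3 = 3×1 + 0
Since gcd(22703, 456549) = 1, back-substitute to write 1 as a combination:
1 = 10 − 3·3
1 = −3·73 + 22·10
1 = 22·302 − 91·73
1 = −91·2489 + 750·302
1 = 750·22703 − 6841·2489
1 = −6841·456549 + 137570·22703
So 22703·137570 ≡ 1 (mod 456549).

137570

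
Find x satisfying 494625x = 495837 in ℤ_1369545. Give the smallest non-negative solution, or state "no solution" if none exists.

no solution

gcd(494625, 1369545):
1369545 = 2*494625 + 380295
494625 = 1*380295 + 114330
380295 = 3*114330 + 37305
114330 = 3*37305 + 2415
37305 = 15*2415 + 1080
2415 = 2*1080 + 255
1080 = 4*255 + 60
255 = 4*60 + 15
60 = 4*15 + 0
gcd = 15, but 15 ∤ 495837, so the congruence has no solution.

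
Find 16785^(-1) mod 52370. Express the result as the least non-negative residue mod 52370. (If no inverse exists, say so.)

no inverse exists

Compute gcd(16785, 52370):
52370 = 3*16785 + 2015
16785 = 8*2015 + 665
2015 = 3*665 + 20
665 = 33*20 + 5
20 = 4*5 + 0
gcd(16785, 52370) = 5 ≠ 1, so 16785 has no multiplicative inverse modulo 52370.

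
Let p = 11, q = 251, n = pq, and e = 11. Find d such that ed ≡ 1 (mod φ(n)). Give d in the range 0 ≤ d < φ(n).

1591

φ(n) = (p−1)(q−1) = 10·250 = 2500.
Need d with 11·d ≡ 1 (mod 2500). Apply the extended Euclidean algorithm:
2500 = 227*11 + 3
11 = 3*3 + 2
3 = 1*2 + 1
2 = 2*1 + 0
Back-substitute:
1 = 3 − 2
1 = −11 + 4·3
1 = 4·2500 − 909·11
So 11·(-909) ≡ 1 (mod 2500), hence d ≡ -909 ≡ 1591 (mod 2500).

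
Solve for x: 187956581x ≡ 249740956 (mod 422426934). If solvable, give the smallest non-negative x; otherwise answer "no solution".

First find gcd(187956581, 422426934):
422426934 = 2·187956581 + 46513772
187956581 = 4·46513772 + 1901493
46513772 = 24·1901493 + 877940
1901493 = 2·877940 + 145613
877940 = 6·145613 + 4262
145613 = 34·4262 + 705
4262 = 6·705 + 32
705 = 22·32 + 1
32 = 32·1 + 0
gcd = 1, so a unique solution mod 422426934 exists.
Back-substitute for the Bézout coefficients:
1 = 705 − 22·32
1 = −22·4262 + 133·705
1 = 133·145613 − 4544·4262
1 = −4544·877940 + 27397·145613
1 = 27397·1901493 − 59338·877940
1 = −59338·46513772 + 1451509·1901493
1 = 1451509·187956581 − 5865374·46513772
1 = −5865374·422426934 + 13182257·187956581
So 187956581·(13182257) ≡ 1 (mod 422426934), giving 187956581⁻¹ ≡ 13182257.
x ≡ 187956581⁻¹·249740956 ≡ 13182257·249740956 ≡ 216724214 (mod 422426934).

216724214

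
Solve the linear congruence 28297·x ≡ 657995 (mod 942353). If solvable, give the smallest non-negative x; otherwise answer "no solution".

715355

First find gcd(28297, 942353):
942353 = 33·28297 + 8552
28297 = 3·8552 + 2641
8552 = 3·2641 + 629
2641 = 4·629 + 125
629 = 5·125 + 4
125 = 31·4 + 1
4 = 4·1 + 0
gcd = 1, so a unique solution mod 942353 exists.
Back-substitute for the Bézout coefficients:
1 = 125 − 31·4
1 = −31·629 + 156·125
1 = 156·2641 − 655·629
1 = −655·8552 + 2121·2641
1 = 2121·28297 − 7018·8552
1 = −7018·942353 + 233715·28297
So 28297·(233715) ≡ 1 (mod 942353), giving 28297⁻¹ ≡ 233715.
x ≡ 28297⁻¹·657995 ≡ 233715·657995 ≡ 715355 (mod 942353).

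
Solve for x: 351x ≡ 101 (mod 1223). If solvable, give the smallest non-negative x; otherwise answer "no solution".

First find gcd(351, 1223):
1223 = 3·351 + 170
351 = 2·170 + 11
170 = 15·11 + 5
11 = 2·5 + 1
5 = 5·1 + 0
gcd = 1, so a unique solution mod 1223 exists.
Back-substitute for the Bézout coefficients:
1 = 11 − 2·5
1 = −2·170 + 31·11
1 = 31·351 − 64·170
1 = −64·1223 + 223·351
So 351·(223) ≡ 1 (mod 1223), giving 351⁻¹ ≡ 223.
x ≡ 351⁻¹·101 ≡ 223·101 ≡ 509 (mod 1223).

509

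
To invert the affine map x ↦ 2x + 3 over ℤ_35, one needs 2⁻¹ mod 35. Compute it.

18

Apply the Euclidean algorithm to 35 and 2:
35 = 17·2 + 1
2 = 2·1 + 0
Since gcd(2, 35) = 1, back-substitute to write 1 as a combination:
1 = 35 − 17·2
Hence 2⁻¹ ≡ -17 ≡ 18 (mod 35).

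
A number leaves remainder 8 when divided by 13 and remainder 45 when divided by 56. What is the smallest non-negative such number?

Write x = 8 + 13·k. Then 13·k ≡ 45 − 8 ≡ 37 (mod 56).
Need 13⁻¹ mod 56. Extended Euclid on (56, 13):
56 = 4·13 + 4
13 = 3·4 + 1
4 = 4·1 + 0
Back-substitute:
1 = 13 − 3·4
1 = −3·56 + 13·13
13⁻¹ ≡ 13 (mod 56), so k ≡ 13·37 ≡ 33 (mod 56).
x = 8 + 13·33 = 437.

437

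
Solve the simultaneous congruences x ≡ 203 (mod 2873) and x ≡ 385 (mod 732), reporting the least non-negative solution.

Write x = 203 + 2873·k. Then 2873·k ≡ 385 − 203 ≡ 182 (mod 732).
Need 2873⁻¹ mod 732. Extended Euclid on (732, 677):
732 = 1*677 + 55
677 = 12*55 + 17
55 = 3*17 + 4
17 = 4*4 + 1
4 = 4*1 + 0
Back-substitute:
1 = 17 − 4·4
1 = −4·55 + 13·17
1 = 13·677 − 160·55
1 = −160·732 + 173·677
2873⁻¹ ≡ 173 (mod 732), so k ≡ 173·182 ≡ 10 (mod 732).
x = 203 + 2873·10 = 28933.

28933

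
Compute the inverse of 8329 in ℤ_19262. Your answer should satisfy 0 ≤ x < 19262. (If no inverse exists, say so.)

5067

Run Euclid on (19262, 8329):
19262 = 2*8329 + 2604
8329 = 3*2604 + 517
2604 = 5*517 + 19
517 = 27*19 + 4
19 = 4*4 + 3
4 = 1*3 + 1
3 = 3*1 + 0
gcd = 1, so the inverse exists. Back-substitute:
1 = 4 − 3
1 = −19 + 5·4
1 = 5·517 − 136·19
1 = −136·2604 + 685·517
1 = 685·8329 − 2191·2604
1 = −2191·19262 + 5067·8329
So 8329·5067 ≡ 1 (mod 19262).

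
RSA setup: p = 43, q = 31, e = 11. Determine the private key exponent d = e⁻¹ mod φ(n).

φ(n) = (p−1)(q−1) = 42·30 = 1260.
Need d with 11·d ≡ 1 (mod 1260). Apply the extended Euclidean algorithm:
1260 = 114*11 + 6
11 = 1*6 + 5
6 = 1*5 + 1
5 = 5*1 + 0
Back-substitute:
1 = 6 − 5
1 = −11 + 2·6
1 = 2·1260 − 229·11
So 11·(-229) ≡ 1 (mod 1260), hence d ≡ -229 ≡ 1031 (mod 1260).

1031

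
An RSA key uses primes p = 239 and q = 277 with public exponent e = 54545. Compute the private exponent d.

φ(n) = (p−1)(q−1) = 238·276 = 65688.
Need d with 54545·d ≡ 1 (mod 65688). Apply the extended Euclidean algorithm:
65688 = 1*54545 + 11143
54545 = 4*11143 + 9973
11143 = 1*9973 + 1170
9973 = 8*1170 + 613
1170 = 1*613 + 557
613 = 1*557 + 56
557 = 9*56 + 53
56 = 1*53 + 3
53 = 17*3 + 2
3 = 1*2 + 1
2 = 2*1 + 0
Back-substitute:
1 = 3 − 2
1 = −53 + 18·3
1 = 18·56 − 19·53
1 = −19·557 + 189·56
1 = 189·613 − 208·557
1 = −208·1170 + 397·613
1 = 397·9973 − 3384·1170
1 = −3384·11143 + 3781·9973
1 = 3781·54545 − 18508·11143
1 = −18508·65688 + 22289·54545
So 54545·22289 ≡ 1 (mod 65688), hence d = 22289.

22289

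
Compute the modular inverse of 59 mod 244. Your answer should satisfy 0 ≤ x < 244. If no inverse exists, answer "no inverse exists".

91

Extended Euclidean algorithm:
244 = 4*59 + 8
59 = 7*8 + 3
8 = 2*3 + 2
3 = 1*2 + 1
2 = 2*1 + 0
gcd = 1, so the inverse exists. Back-substitute:
1 = 3 − 2
1 = −8 + 3·3
1 = 3·59 − 22·8
1 = −22·244 + 91·59
So 59·91 ≡ 1 (mod 244).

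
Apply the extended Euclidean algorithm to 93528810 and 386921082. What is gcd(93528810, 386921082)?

6

Euclidean algorithm:
386921082 = 4*93528810 + 12805842
93528810 = 7*12805842 + 3887916
12805842 = 3*3887916 + 1142094
3887916 = 3*1142094 + 461634
1142094 = 2*461634 + 218826
461634 = 2*218826 + 23982
218826 = 9*23982 + 2988
23982 = 8*2988 + 78
2988 = 38*78 + 24
78 = 3*24 + 6
24 = 4*6 + 0
gcd(93528810, 386921082) = 6.
Express as a combination:
6 = 78 − 3·24
6 = −3·2988 + 115·78
6 = 115·23982 − 923·2988
6 = −923·218826 + 8422·23982
6 = 8422·461634 − 17767·218826
6 = −17767·1142094 + 43956·461634
6 = 43956·3887916 − 149635·1142094
6 = −149635·12805842 + 492861·3887916
6 = 492861·93528810 − 3599662·12805842
6 = −3599662·386921082 + 14891509·93528810
So 6 = (-3599662)·386921082 + (14891509)·93528810.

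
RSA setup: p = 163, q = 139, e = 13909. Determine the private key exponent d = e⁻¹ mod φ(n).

φ(n) = (p−1)(q−1) = 162·138 = 22356.
Need d with 13909·d ≡ 1 (mod 22356). Apply the extended Euclidean algorithm:
22356 = 1×13909 + 8447
13909 = 1×8447 + 5462
8447 = 1×5462 + 2985
5462 = 1×2985 + 2477
2985 = 1×2477 + 508
2477 = 4×508 + 445
508 = 1×445 + 63
445 = 7×63 + 4
63 = 15×4 + 3
4 = 1×3 + 1
3 = 3×1 + 0
Back-substitute:
1 = 4 − 3
1 = −63 + 16·4
1 = 16·445 − 113·63
1 = −113·508 + 129·445
1 = 129·2477 − 629·508
1 = −629·2985 + 758·2477
1 = 758·5462 − 1387·2985
1 = −1387·8447 + 2145·5462
1 = 2145·13909 − 3532·8447
1 = −3532·22356 + 5677·13909
So 13909·5677 ≡ 1 (mod 22356), hence d = 5677.

5677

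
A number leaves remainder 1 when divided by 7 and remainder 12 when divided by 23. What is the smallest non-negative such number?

Write x = 1 + 7·k. Then 7·k ≡ 12 − 1 ≡ 11 (mod 23).
Need 7⁻¹ mod 23. Extended Euclid on (23, 7):
23 = 3*7 + 2
7 = 3*2 + 1
2 = 2*1 + 0
Back-substitute:
1 = 7 − 3·2
1 = −3·23 + 10·7
7⁻¹ ≡ 10 (mod 23), so k ≡ 10·11 ≡ 18 (mod 23).
x = 1 + 7·18 = 127.

127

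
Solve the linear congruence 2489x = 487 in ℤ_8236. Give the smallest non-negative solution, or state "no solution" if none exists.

8127

First find gcd(2489, 8236):
8236 = 3*2489 + 769
2489 = 3*769 + 182
769 = 4*182 + 41
182 = 4*41 + 18
41 = 2*18 + 5
18 = 3*5 + 3
5 = 1*3 + 2
3 = 1*2 + 1
2 = 2*1 + 0
gcd = 1, so a unique solution mod 8236 exists.
Back-substitute for the Bézout coefficients:
1 = 3 − 2
1 = −5 + 2·3
1 = 2·18 − 7·5
1 = −7·41 + 16·18
1 = 16·182 − 71·41
1 = −71·769 + 300·182
1 = 300·2489 − 971·769
1 = −971·8236 + 3213·2489
So 2489·(3213) ≡ 1 (mod 8236), giving 2489⁻¹ ≡ 3213.
x ≡ 2489⁻¹·487 ≡ 3213·487 ≡ 8127 (mod 8236).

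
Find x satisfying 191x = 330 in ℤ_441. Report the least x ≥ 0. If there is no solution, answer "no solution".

228

First find gcd(191, 441):
441 = 2·191 + 59
191 = 3·59 + 14
59 = 4·14 + 3
14 = 4·3 + 2
3 = 1·2 + 1
2 = 2·1 + 0
gcd = 1, so a unique solution mod 441 exists.
Back-substitute for the Bézout coefficients:
1 = 3 − 2
1 = −14 + 5·3
1 = 5·59 − 21·14
1 = −21·191 + 68·59
1 = 68·441 − 157·191
So 191·(-157) ≡ 1 (mod 441), giving 191⁻¹ ≡ 284.
x ≡ 191⁻¹·330 ≡ 284·330 ≡ 228 (mod 441).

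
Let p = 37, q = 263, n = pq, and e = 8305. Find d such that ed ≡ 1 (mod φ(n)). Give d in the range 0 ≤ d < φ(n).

8185

φ(n) = (p−1)(q−1) = 36·262 = 9432.
Need d with 8305·d ≡ 1 (mod 9432). Apply the extended Euclidean algorithm:
9432 = 1·8305 + 1127
8305 = 7·1127 + 416
1127 = 2·416 + 295
416 = 1·295 + 121
295 = 2·121 + 53
121 = 2·53 + 15
53 = 3·15 + 8
15 = 1·8 + 7
8 = 1·7 + 1
7 = 7·1 + 0
Back-substitute:
1 = 8 − 7
1 = −15 + 2·8
1 = 2·53 − 7·15
1 = −7·121 + 16·53
1 = 16·295 − 39·121
1 = −39·416 + 55·295
1 = 55·1127 − 149·416
1 = −149·8305 + 1098·1127
1 = 1098·9432 − 1247·8305
So 8305·(-1247) ≡ 1 (mod 9432), hence d ≡ -1247 ≡ 8185 (mod 9432).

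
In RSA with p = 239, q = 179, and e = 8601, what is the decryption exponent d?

15333

φ(n) = (p−1)(q−1) = 238·178 = 42364.
Need d with 8601·d ≡ 1 (mod 42364). Apply the extended Euclidean algorithm:
42364 = 4·8601 + 7960
8601 = 1·7960 + 641
7960 = 12·641 + 268
641 = 2·268 + 105
268 = 2·105 + 58
105 = 1·58 + 47
58 = 1·47 + 11
47 = 4·11 + 3
11 = 3·3 + 2
3 = 1·2 + 1
2 = 2·1 + 0
Back-substitute:
1 = 3 − 2
1 = −11 + 4·3
1 = 4·47 − 17·11
1 = −17·58 + 21·47
1 = 21·105 − 38·58
1 = −38·268 + 97·105
1 = 97·641 − 232·268
1 = −232·7960 + 2881·641
1 = 2881·8601 − 3113·7960
1 = −3113·42364 + 15333·8601
So 8601·15333 ≡ 1 (mod 42364), hence d = 15333.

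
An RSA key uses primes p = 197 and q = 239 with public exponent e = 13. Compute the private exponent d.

φ(n) = (p−1)(q−1) = 196·238 = 46648.
Need d with 13·d ≡ 1 (mod 46648). Apply the extended Euclidean algorithm:
46648 = 3588·13 + 4
13 = 3·4 + 1
4 = 4·1 + 0
Back-substitute:
1 = 13 − 3·4
1 = −3·46648 + 10765·13
So 13·10765 ≡ 1 (mod 46648), hence d = 10765.

10765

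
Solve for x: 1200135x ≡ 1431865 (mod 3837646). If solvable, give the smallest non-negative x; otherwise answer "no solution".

2567881

First find gcd(1200135, 3837646):
3837646 = 3*1200135 + 237241
1200135 = 5*237241 + 13930
237241 = 17*13930 + 431
13930 = 32*431 + 138
431 = 3*138 + 17
138 = 8*17 + 2
17 = 8*2 + 1
2 = 2*1 + 0
gcd = 1, so a unique solution mod 3837646 exists.
Back-substitute for the Bézout coefficients:
1 = 17 − 8·2
1 = −8·138 + 65·17
1 = 65·431 − 203·138
1 = −203·13930 + 6561·431
1 = 6561·237241 − 111740·13930
1 = −111740·1200135 + 565261·237241
1 = 565261·3837646 − 1807523·1200135
So 1200135·(-1807523) ≡ 1 (mod 3837646), giving 1200135⁻¹ ≡ 2030123.
x ≡ 1200135⁻¹·1431865 ≡ 2030123·1431865 ≡ 2567881 (mod 3837646).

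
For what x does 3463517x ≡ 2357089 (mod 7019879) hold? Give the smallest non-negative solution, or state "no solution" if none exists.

First find gcd(3463517, 7019879):
7019879 = 2·3463517 + 92845
3463517 = 37·92845 + 28252
92845 = 3·28252 + 8089
28252 = 3·8089 + 3985
8089 = 2·3985 + 119
3985 = 33·119 + 58
119 = 2·58 + 3
58 = 19·3 + 1
3 = 3·1 + 0
gcd = 1, so a unique solution mod 7019879 exists.
Back-substitute for the Bézout coefficients:
1 = 58 − 19·3
1 = −19·119 + 39·58
1 = 39·3985 − 1306·119
1 = −1306·8089 + 2651·3985
1 = 2651·28252 − 9259·8089
1 = −9259·92845 + 30428·28252
1 = 30428·3463517 − 1135095·92845
1 = −1135095·7019879 + 2300618·3463517
So 3463517·(2300618) ≡ 1 (mod 7019879), giving 3463517⁻¹ ≡ 2300618.
x ≡ 3463517⁻¹·2357089 ≡ 2300618·2357089 ≡ 3131808 (mod 7019879).

3131808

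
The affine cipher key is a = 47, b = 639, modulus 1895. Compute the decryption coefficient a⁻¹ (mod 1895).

Extended Euclidean algorithm:
1895 = 40×47 + 15
47 = 3×15 + 2
15 = 7×2 + 1
2 = 2×1 + 0
The gcd is 1. Working backward:
1 = 15 − 7·2
1 = −7·47 + 22·15
1 = 22·1895 − 887·47
Thus 47·(-887) ≡ 1 (mod 1895); reducing, -887 mod 1895 = 1008.

1008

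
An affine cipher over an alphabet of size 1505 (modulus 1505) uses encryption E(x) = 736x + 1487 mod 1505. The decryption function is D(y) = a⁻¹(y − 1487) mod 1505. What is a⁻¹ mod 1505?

gcd(1505, 736) by repeated division:
1505 = 2*736 + 33
736 = 22*33 + 10
33 = 3*10 + 3
10 = 3*3 + 1
3 = 3*1 + 0
Since gcd(736, 1505) = 1, back-substitute to write 1 as a combination:
1 = 10 − 3·3
1 = −3·33 + 10·10
1 = 10·736 − 223·33
1 = −223·1505 + 456·736
So 736·456 ≡ 1 (mod 1505).

456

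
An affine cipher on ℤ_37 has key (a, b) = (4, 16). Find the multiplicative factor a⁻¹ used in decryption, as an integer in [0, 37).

Extended Euclidean algorithm:
37 = 9*4 + 1
4 = 4*1 + 0
The gcd is 1. Working backward:
1 = 37 − 9·4
Thus 4·(-9) ≡ 1 (mod 37); reducing, -9 mod 37 = 28.

28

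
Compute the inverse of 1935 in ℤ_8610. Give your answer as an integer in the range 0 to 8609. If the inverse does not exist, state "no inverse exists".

no inverse exists

Compute gcd(1935, 8610):
8610 = 4×1935 + 870
1935 = 2×870 + 195
870 = 4×195 + 90
195 = 2×90 + 15
90 = 6×15 + 0
Since gcd = 15 > 1, 1935 is not a unit mod 8610.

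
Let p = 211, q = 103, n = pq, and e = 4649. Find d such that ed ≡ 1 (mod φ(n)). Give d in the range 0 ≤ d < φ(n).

φ(n) = (p−1)(q−1) = 210·102 = 21420.
Need d with 4649·d ≡ 1 (mod 21420). Apply the extended Euclidean algorithm:
21420 = 4·4649 + 2824
4649 = 1·2824 + 1825
2824 = 1·1825 + 999
1825 = 1·999 + 826
999 = 1·826 + 173
826 = 4·173 + 134
173 = 1·134 + 39
134 = 3·39 + 17
39 = 2·17 + 5
17 = 3·5 + 2
5 = 2·2 + 1
2 = 2·1 + 0
Back-substitute:
1 = 5 − 2·2
1 = −2·17 + 7·5
1 = 7·39 − 16·17
1 = −16·134 + 55·39
1 = 55·173 − 71·134
1 = −71·826 + 339·173
1 = 339·999 − 410·826
1 = −410·1825 + 749·999
1 = 749·2824 − 1159·1825
1 = −1159·4649 + 1908·2824
1 = 1908·21420 − 8791·4649
So 4649·(-8791) ≡ 1 (mod 21420), hence d ≡ -8791 ≡ 12629 (mod 21420).

12629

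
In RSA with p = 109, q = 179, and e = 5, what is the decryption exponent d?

3845

φ(n) = (p−1)(q−1) = 108·178 = 19224.
Need d with 5·d ≡ 1 (mod 19224). Apply the extended Euclidean algorithm:
19224 = 3844·5 + 4
5 = 1·4 + 1
4 = 4·1 + 0
Back-substitute:
1 = 5 − 4
1 = −19224 + 3845·5
So 5·3845 ≡ 1 (mod 19224), hence d = 3845.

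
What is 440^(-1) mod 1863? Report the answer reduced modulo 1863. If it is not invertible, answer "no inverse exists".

1664

Extended Euclidean algorithm:
1863 = 4*440 + 103
440 = 4*103 + 28
103 = 3*28 + 19
28 = 1*19 + 9
19 = 2*9 + 1
9 = 9*1 + 0
Since gcd(440, 1863) = 1, back-substitute to write 1 as a combination:
1 = 19 − 2·9
1 = −2·28 + 3·19
1 = 3·103 − 11·28
1 = −11·440 + 47·103
1 = 47·1863 − 199·440
So 440·(-199) ≡ 1 (mod 1863), and -199 ≡ 1664 (mod 1863).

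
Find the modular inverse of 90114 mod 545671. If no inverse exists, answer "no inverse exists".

Run Euclid on (545671, 90114):
545671 = 6·90114 + 4987
90114 = 18·4987 + 348
4987 = 14·348 + 115
348 = 3·115 + 3
115 = 38·3 + 1
3 = 3·1 + 0
The gcd is 1. Working backward:
1 = 115 − 38·3
1 = −38·348 + 115·115
1 = 115·4987 − 1648·348
1 = −1648·90114 + 29779·4987
1 = 29779·545671 − 180322·90114
Thus 90114·(-180322) ≡ 1 (mod 545671); reducing, -180322 mod 545671 = 365349.

365349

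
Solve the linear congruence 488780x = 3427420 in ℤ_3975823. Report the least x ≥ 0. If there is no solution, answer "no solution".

3239687

First find gcd(488780, 3975823):
3975823 = 8×488780 + 65583
488780 = 7×65583 + 29699
65583 = 2×29699 + 6185
29699 = 4×6185 + 4959
6185 = 1×4959 + 1226
4959 = 4×1226 + 55
1226 = 22×55 + 16
55 = 3×16 + 7
16 = 2×7 + 2
7 = 3×2 + 1
2 = 2×1 + 0
gcd = 1, so a unique solution mod 3975823 exists.
Back-substitute for the Bézout coefficients:
1 = 7 − 3·2
1 = −3·16 + 7·7
1 = 7·55 − 24·16
1 = −24·1226 + 535·55
1 = 535·4959 − 2164·1226
1 = −2164·6185 + 2699·4959
1 = 2699·29699 − 12960·6185
1 = −12960·65583 + 28619·29699
1 = 28619·488780 − 213293·65583
1 = −213293·3975823 + 1734963·488780
So 488780·(1734963) ≡ 1 (mod 3975823), giving 488780⁻¹ ≡ 1734963.
x ≡ 488780⁻¹·3427420 ≡ 1734963·3427420 ≡ 3239687 (mod 3975823).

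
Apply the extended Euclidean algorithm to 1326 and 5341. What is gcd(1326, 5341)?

Apply Euclid's algorithm to 5341 and 1326:
5341 = 4·1326 + 37
1326 = 35·37 + 31
37 = 1·31 + 6
31 = 5·6 + 1
6 = 6·1 + 0
gcd(1326, 5341) = 1.
Back-substituting:
1 = 31 − 5·6
1 = −5·37 + 6·31
1 = 6·1326 − 215·37
1 = −215·5341 + 866·1326
So 1 = (-215)·5341 + (866)·1326.

1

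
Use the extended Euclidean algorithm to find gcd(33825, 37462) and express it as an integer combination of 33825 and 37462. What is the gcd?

Apply Euclid's algorithm to 37462 and 33825:
37462 = 1×33825 + 3637
33825 = 9×3637 + 1092
3637 = 3×1092 + 361
1092 = 3×361 + 9
361 = 40×9 + 1
9 = 9×1 + 0
gcd(33825, 37462) = 1.
Back-substituting:
1 = 361 − 40·9
1 = −40·1092 + 121·361
1 = 121·3637 − 403·1092
1 = −403·33825 + 3748·3637
1 = 3748·37462 − 4151·33825
So 1 = (3748)·37462 + (-4151)·33825.

1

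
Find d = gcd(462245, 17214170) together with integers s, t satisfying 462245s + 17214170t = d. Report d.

Repeated division:
17214170 = 37*462245 + 111105
462245 = 4*111105 + 17825
111105 = 6*17825 + 4155
17825 = 4*4155 + 1205
4155 = 3*1205 + 540
1205 = 2*540 + 125
540 = 4*125 + 40
125 = 3*40 + 5
40 = 8*5 + 0
gcd(462245, 17214170) = 5.
Working backward:
5 = 125 − 3·40
5 = −3·540 + 13·125
5 = 13·1205 − 29·540
5 = −29·4155 + 100·1205
5 = 100·17825 − 429·4155
5 = −429·111105 + 2674·17825
5 = 2674·462245 − 11125·111105
5 = −11125·17214170 + 414299·462245
So 5 = (-11125)·17214170 + (414299)·462245.

5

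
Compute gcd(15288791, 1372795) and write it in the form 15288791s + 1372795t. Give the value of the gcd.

1

Apply Euclid's algorithm to 15288791 and 1372795:
15288791 = 11×1372795 + 188046
1372795 = 7×188046 + 56473
188046 = 3×56473 + 18627
56473 = 3×18627 + 592
18627 = 31×592 + 275
592 = 2×275 + 42
275 = 6×42 + 23
42 = 1×23 + 19
23 = 1×19 + 4
19 = 4×4 + 3
4 = 1×3 + 1
3 = 3×1 + 0
gcd(15288791, 1372795) = 1.
Express as a combination:
1 = 4 − 3
1 = −19 + 5·4
1 = 5·23 − 6·19
1 = −6·42 + 11·23
1 = 11·275 − 72·42
1 = −72·592 + 155·275
1 = 155·18627 − 4877·592
1 = −4877·56473 + 14786·18627
1 = 14786·188046 − 49235·56473
1 = −49235·1372795 + 359431·188046
1 = 359431·15288791 − 4002976·1372795
So 1 = (359431)·15288791 + (-4002976)·1372795.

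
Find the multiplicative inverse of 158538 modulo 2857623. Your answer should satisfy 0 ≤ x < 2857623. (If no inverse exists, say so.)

Euclidean algorithm on 2857623, 158538:
2857623 = 18×158538 + 3939
158538 = 40×3939 + 978
3939 = 4×978 + 27
978 = 36×27 + 6
27 = 4×6 + 3
6 = 2×3 + 0
gcd(158538, 2857623) = 3 ≠ 1, so 158538 has no multiplicative inverse modulo 2857623.

no inverse exists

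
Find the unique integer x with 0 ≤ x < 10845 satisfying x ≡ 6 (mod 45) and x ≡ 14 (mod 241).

5316

Write x = 6 + 45·k. Then 45·k ≡ 14 − 6 ≡ 8 (mod 241).
Need 45⁻¹ mod 241. Extended Euclid on (241, 45):
241 = 5·45 + 16
45 = 2·16 + 13
16 = 1·13 + 3
13 = 4·3 + 1
3 = 3·1 + 0
Back-substitute:
1 = 13 − 4·3
1 = −4·16 + 5·13
1 = 5·45 − 14·16
1 = −14·241 + 75·45
45⁻¹ ≡ 75 (mod 241), so k ≡ 75·8 ≡ 118 (mod 241).
x = 6 + 45·118 = 5316.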